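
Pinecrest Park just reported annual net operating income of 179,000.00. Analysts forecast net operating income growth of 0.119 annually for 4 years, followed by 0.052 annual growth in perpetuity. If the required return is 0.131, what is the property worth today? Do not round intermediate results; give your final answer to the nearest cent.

2981289.95

D_1 = 200301.00000
D_2 = 224136.81900
D_3 = 250809.10046
D_4 = 280655.38342
Terminal value at year 4: TV = D_4×(1+g_2)/(r−g_2) = 295249.46335/0.079 = 3737334.97916
P_0 = D_1/(1+r)^1 + D_2/(1+r)^2 + D_3/(1+r)^3 + D_4/(1+r)^4 + TV/(1+r)^4
    = 177100.79576 + 175221.74222 + 173362.62559 + 171523.23434 + 2284081.55094 = 2981289.94885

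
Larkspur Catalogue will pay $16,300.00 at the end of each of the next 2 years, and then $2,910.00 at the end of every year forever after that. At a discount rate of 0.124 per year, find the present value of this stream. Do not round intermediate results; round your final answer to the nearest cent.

$45979.14

PV of 2-year annuity: $16,300.00 × [1 − (1+0.124)^−2] / 0.124 = 27403.71829
Perpetuity value at year 2: $2,910.00 / 0.124 = 23467.74194
PV of perpetuity: 23467.74194 / (1+0.124)^2 = 18575.42168
Total PV = 27403.71829 + 18575.42168 = 45979.13997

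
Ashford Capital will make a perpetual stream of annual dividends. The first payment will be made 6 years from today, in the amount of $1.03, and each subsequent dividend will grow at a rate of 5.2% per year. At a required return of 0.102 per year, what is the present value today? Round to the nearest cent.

$12.68

Value at end of year 5: C₁ / (r − g) = $1.03 / (0.102 − 0.052) = $20.6000
Discount to today: PV = $20.6000 / (1 + 0.102)^5 = $20.6000 / 1.625204 = $12.68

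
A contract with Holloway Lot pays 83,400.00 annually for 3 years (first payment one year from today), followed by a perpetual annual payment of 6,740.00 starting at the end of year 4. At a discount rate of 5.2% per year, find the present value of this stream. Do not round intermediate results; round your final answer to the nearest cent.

PV of 3-year annuity: 83,400.00 × [1 − (1+0.052)^−3] / 0.052 = 226270.40884
Perpetuity value at year 3: 6,740.00 / 0.052 = 129615.38462
PV of perpetuity: 129615.38462 / (1+0.052)^3 = 111329.26285
Total PV = 226270.40884 + 111329.26285 = 337599.67168

337599.67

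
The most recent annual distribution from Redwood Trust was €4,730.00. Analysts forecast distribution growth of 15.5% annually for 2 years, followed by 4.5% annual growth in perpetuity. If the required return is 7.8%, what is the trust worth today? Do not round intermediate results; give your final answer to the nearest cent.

€182442.86

D_1 = 5463.15000
D_2 = 6309.93825
Terminal value at year 2: TV = D_2×(1+g_2)/(r−g_2) = 6593.88547/0.033 = 199814.71125
P_0 = D_1/(1+r)^1 + D_2/(1+r)^2 + TV/(1+r)^2
    = 5067.85714 + 5429.84694 + 171945.15306 = 182442.85714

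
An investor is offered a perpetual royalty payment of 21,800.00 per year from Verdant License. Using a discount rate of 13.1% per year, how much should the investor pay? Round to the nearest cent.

166412.21

Level perpetuity: PV = C / r = 21,800.00 / 0.131 = 166,412.21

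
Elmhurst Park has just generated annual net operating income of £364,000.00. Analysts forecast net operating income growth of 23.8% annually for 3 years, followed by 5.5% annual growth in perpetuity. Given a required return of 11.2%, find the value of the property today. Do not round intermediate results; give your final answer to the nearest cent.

D_1 = 450632.00000
D_2 = 557882.41600
D_3 = 690658.43101
Terminal value at year 3: TV = D_3×(1+g_2)/(r−g_2) = 728644.64471/0.057 = 12783239.38094
P_0 = D_1/(1+r)^1 + D_2/(1+r)^2 + D_3/(1+r)^3 + TV/(1+r)^3
    = 405244.60432 + 451162.60804 + 502283.55104 + 9296651.69032 = 10655342.45372

£10655342.45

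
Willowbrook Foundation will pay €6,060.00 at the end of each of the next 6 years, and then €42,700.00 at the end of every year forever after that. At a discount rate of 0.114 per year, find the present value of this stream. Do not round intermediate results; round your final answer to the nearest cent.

PV of 6-year annuity: €6,060.00 × [1 − (1+0.114)^−6] / 0.114 = 25344.33168
Perpetuity value at year 6: €42,700.00 / 0.114 = 374561.40351
PV of perpetuity: 374561.40351 / (1+0.114)^6 = 195980.05656
Total PV = 25344.33168 + 195980.05656 = 221324.38823

€221324.39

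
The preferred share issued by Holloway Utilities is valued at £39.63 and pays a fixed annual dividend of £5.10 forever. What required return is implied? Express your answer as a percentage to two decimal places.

12.87%

P = C/r ⇒ r = C/P = £5.10/£39.63 = 0.128690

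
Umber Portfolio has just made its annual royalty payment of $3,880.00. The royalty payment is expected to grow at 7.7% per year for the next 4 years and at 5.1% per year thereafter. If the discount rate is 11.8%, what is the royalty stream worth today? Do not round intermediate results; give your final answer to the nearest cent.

$66563.29

D_1 = 4178.76000
D_2 = 4500.52452
D_3 = 4847.06491
D_4 = 5220.28891
Terminal value at year 4: TV = D_4×(1+g_2)/(r−g_2) = 5486.52364/0.067 = 81888.41254
P_0 = D_1/(1+r)^1 + D_2/(1+r)^2 + D_3/(1+r)^3 + D_4/(1+r)^4 + TV/(1+r)^4
    = 3737.71020 + 3600.63853 + 3468.59365 + 3341.39120 + 52414.95749 = 66563.29107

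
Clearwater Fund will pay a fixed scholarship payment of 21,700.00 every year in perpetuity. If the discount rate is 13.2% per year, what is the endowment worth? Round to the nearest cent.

164393.94

Level perpetuity: PV = C / r = 21,700.00 / 0.132 = 164,393.94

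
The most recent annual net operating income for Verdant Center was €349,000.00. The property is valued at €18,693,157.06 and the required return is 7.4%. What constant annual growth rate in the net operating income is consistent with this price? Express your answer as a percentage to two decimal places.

5.43%

P = D₀(1+g)/(r−g) ⇒ P(r−g) = D₀(1+g) ⇒ g(P+D₀) = P·r − D₀
g = (P·r − D₀)/(P + D₀) = (€18,693,157.06×0.074 − €349,000.00) / (€18,693,157.06 + €349,000.00) = 0.054316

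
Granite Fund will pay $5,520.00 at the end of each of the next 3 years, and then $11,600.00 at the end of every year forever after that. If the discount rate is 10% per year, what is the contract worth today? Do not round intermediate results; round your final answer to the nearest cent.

PV of 3-year annuity: $5,520.00 × [1 − (1+0.1)^−3] / 0.1 = 13727.42299
Perpetuity value at year 3: $11,600.00 / 0.1 = 116000.00000
PV of perpetuity: 116000.00000 / (1+0.1)^3 = 87152.51690
Total PV = 13727.42299 + 87152.51690 = 100879.93989

$100879.94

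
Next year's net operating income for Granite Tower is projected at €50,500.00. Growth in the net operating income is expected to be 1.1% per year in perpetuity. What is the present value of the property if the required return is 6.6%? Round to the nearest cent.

Growing perpetuity: P = D₁ / (r − g) = €50,500.0000 / (0.066 − 0.011) = €918,181.82

€918181.82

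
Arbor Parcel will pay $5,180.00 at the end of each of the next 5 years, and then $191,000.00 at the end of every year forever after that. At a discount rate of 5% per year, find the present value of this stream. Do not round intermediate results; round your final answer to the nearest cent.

$3015496.65

PV of 5-year annuity: $5,180.00 × [1 − (1+0.05)^−5] / 0.05 = 22426.68915
Perpetuity value at year 5: $191,000.00 / 0.05 = 3820000.00000
PV of perpetuity: 3820000.00000 / (1+0.05)^5 = 2993069.95591
Total PV = 22426.68915 + 2993069.95591 = 3015496.64506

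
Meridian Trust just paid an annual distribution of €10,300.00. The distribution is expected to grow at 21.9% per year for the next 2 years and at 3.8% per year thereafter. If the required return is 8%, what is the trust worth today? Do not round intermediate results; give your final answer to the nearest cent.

€349046.25

D_1 = 12555.70000
D_2 = 15305.39830
Terminal value at year 2: TV = D_2×(1+g_2)/(r−g_2) = 15887.00344/0.042 = 378261.98656
P_0 = D_1/(1+r)^1 + D_2/(1+r)^2 + TV/(1+r)^2
    = 11625.64815 + 13121.91212 + 324298.68532 = 349046.24559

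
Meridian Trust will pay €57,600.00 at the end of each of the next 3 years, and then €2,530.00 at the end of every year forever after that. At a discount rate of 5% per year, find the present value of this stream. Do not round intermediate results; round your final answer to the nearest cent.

PV of 3-year annuity: €57,600.00 × [1 − (1+0.05)^−3] / 0.05 = 156859.08649
Perpetuity value at year 3: €2,530.00 / 0.05 = 50600.00000
PV of perpetuity: 50600.00000 / (1+0.05)^3 = 43710.18249
Total PV = 156859.08649 + 43710.18249 = 200569.26898

€200569.27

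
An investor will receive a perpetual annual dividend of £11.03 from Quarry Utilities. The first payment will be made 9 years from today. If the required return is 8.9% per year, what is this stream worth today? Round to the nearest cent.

£62.66

Value at end of year 8: C / r = £11.03 / 0.089 = £123.9326
Discount to today: PV = £123.9326 / (1 + 0.089)^8 = £123.9326 / 1.977985 = £62.66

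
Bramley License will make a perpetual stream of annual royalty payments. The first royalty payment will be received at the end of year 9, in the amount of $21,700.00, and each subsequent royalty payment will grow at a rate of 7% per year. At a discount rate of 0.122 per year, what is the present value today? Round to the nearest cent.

$166155.05

Value at end of year 8: C₁ / (r − g) = $21,700.00 / (0.122 − 0.07) = $417,307.6923
Discount to today: PV = $417,307.6923 / (1 + 0.122)^8 = $417,307.6923 / 2.511556 = $166,155.05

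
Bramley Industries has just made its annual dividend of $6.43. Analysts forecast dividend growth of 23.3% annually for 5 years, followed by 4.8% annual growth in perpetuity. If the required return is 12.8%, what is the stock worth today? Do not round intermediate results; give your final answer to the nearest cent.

$173.77

D_1 = 7.92819
D_2 = 9.77546
D_3 = 12.05314
D_4 = 14.86152
D_5 = 18.32426
Terminal value at year 5: TV = D_5×(1+g_2)/(r−g_2) = 19.20382/0.08 = 240.04776
P_0 = D_1/(1+r)^1 + D_2/(1+r)^2 + D_3/(1+r)^3 + D_4/(1+r)^4 + D_5/(1+r)^5 + TV/(1+r)^5
    = 7.02854 + 7.68279 + 8.39794 + 9.17967 + 10.03416 + 131.44745 = 173.77054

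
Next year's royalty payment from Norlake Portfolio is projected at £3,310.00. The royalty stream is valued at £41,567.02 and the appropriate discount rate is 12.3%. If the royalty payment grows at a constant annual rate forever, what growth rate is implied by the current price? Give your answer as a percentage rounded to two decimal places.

4.34%

P = D₁/(r−g) ⇒ g = r − D₁/P = 0.123 − £3,310.00/£41,567.02 = 0.043370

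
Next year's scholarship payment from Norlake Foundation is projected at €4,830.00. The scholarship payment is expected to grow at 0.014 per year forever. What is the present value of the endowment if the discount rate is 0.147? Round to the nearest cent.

€36315.79

Growing perpetuity: P = D₁ / (r − g) = €4,830.0000 / (0.147 − 0.014) = €36,315.79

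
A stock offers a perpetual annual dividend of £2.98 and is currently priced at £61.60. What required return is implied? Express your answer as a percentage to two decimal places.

4.84%

P = C/r ⇒ r = C/P = £2.98/£61.60 = 0.048377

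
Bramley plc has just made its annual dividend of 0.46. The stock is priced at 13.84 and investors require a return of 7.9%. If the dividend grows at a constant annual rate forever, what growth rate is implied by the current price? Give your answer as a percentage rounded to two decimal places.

4.43%

P = D₀(1+g)/(r−g) ⇒ P(r−g) = D₀(1+g) ⇒ g(P+D₀) = P·r − D₀
g = (P·r − D₀)/(P + D₀) = (13.84×0.079 − 0.46) / (13.84 + 0.46) = 0.044291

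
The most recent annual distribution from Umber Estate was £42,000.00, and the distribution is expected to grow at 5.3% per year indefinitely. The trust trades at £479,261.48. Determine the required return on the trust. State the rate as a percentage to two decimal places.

14.53%

D₁ = £42,000.00 × 1.053 = £44,226.0000
P = D₁/(r − g) ⇒ r = D₁/P + g = £44,226.0000/£479,261.48 + 0.053 = 0.092279 + 0.053 = 0.145279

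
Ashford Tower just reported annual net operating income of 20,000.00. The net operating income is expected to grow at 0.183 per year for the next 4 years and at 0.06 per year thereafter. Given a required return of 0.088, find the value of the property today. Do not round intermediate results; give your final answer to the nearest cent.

1157337.35

D_1 = 23660.00000
D_2 = 27989.78000
D_3 = 33111.90974
D_4 = 39171.38922
Terminal value at year 4: TV = D_4×(1+g_2)/(r−g_2) = 41521.67258/0.028 = 1482916.87771
P_0 = D_1/(1+r)^1 + D_2/(1+r)^2 + D_3/(1+r)^3 + D_4/(1+r)^4 + TV/(1+r)^4
    = 21746.32353 + 23645.12935 + 25709.73164 + 27954.60710 + 1058281.55466 = 1157337.34629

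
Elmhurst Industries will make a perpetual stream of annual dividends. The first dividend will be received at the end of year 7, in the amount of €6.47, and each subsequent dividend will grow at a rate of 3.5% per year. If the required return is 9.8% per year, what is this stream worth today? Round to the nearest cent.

Value at end of year 6: C₁ / (r − g) = €6.47 / (0.098 − 0.035) = €102.6984
Discount to today: PV = €102.6984 / (1 + 0.098)^6 = €102.6984 / 1.752323 = €58.61

€58.61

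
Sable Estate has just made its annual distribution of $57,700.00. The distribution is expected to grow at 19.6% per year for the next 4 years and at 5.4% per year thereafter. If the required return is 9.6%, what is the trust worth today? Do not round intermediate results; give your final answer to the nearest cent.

D_1 = 69009.20000
D_2 = 82535.00320
D_3 = 98711.86383
D_4 = 118059.38914
Terminal value at year 4: TV = D_4×(1+g_2)/(r−g_2) = 124434.59615/0.042 = 2962728.47978
P_0 = D_1/(1+r)^1 + D_2/(1+r)^2 + D_3/(1+r)^3 + D_4/(1+r)^4 + TV/(1+r)^4
    = 62964.59854 + 68709.54366 + 74978.66261 + 81819.78146 + 2053286.89666 = 2341759.48294

$2341759.48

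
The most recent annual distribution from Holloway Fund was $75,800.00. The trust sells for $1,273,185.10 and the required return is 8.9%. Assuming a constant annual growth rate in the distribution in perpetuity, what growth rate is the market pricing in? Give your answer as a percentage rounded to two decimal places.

P = D₀(1+g)/(r−g) ⇒ P(r−g) = D₀(1+g) ⇒ g(P+D₀) = P·r − D₀
g = (P·r − D₀)/(P + D₀) = ($1,273,185.10×0.089 − $75,800.00) / ($1,273,185.10 + $75,800.00) = 0.027809

2.78%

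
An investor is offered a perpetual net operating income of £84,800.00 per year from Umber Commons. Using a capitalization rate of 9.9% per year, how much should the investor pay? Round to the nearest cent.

Level perpetuity: PV = C / r = £84,800.00 / 0.099 = £856,565.66

£856565.66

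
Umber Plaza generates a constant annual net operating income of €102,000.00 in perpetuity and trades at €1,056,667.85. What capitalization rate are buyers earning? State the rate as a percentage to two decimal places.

P = C/r ⇒ r = C/P = €102,000.00/€1,056,667.85 = 0.096530

9.65%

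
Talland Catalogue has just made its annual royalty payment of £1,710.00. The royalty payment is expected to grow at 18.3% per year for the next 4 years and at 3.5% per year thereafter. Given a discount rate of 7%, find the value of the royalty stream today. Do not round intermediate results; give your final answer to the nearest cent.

D_1 = 2022.93000
D_2 = 2393.12619
D_3 = 2831.06828
D_4 = 3349.15378
Terminal value at year 4: TV = D_4×(1+g_2)/(r−g_2) = 3466.37416/0.035 = 99039.26174
P_0 = D_1/(1+r)^1 + D_2/(1+r)^2 + D_3/(1+r)^3 + D_4/(1+r)^4 + TV/(1+r)^4
    = 1890.58879 + 2090.24910 + 2310.99503 + 2555.05338 + 75556.57858 = 84403.46487

£84403.46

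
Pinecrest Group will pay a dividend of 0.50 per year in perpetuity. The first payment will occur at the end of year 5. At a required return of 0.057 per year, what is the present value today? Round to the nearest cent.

Value at end of year 4: C / r = 0.50 / 0.057 = 8.7719
Discount to today: PV = 8.7719 / (1 + 0.057)^4 = 8.7719 / 1.248245 = 7.03

7.03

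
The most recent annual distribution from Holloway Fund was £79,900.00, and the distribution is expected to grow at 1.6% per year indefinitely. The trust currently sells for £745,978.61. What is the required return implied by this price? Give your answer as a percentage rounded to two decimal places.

12.48%

D₁ = £79,900.00 × 1.016 = £81,178.4000
P = D₁/(r − g) ⇒ r = D₁/P + g = £81,178.4000/£745,978.61 + 0.016 = 0.108821 + 0.016 = 0.124821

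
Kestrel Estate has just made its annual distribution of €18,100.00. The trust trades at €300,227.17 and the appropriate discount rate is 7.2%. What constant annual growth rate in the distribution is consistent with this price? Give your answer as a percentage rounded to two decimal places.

1.10%

P = D₀(1+g)/(r−g) ⇒ P(r−g) = D₀(1+g) ⇒ g(P+D₀) = P·r − D₀
g = (P·r − D₀)/(P + D₀) = (€300,227.17×0.072 − €18,100.00) / (€300,227.17 + €18,100.00) = 0.011046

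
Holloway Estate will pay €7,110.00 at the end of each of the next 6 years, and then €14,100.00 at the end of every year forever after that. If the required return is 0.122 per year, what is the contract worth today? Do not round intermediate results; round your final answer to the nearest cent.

€86997.09

PV of 6-year annuity: €7,110.00 × [1 − (1+0.122)^−6] / 0.122 = 29067.27125
Perpetuity value at year 6: €14,100.00 / 0.122 = 115573.77049
PV of perpetuity: 115573.77049 / (1+0.122)^6 = 57929.81485
Total PV = 29067.27125 + 57929.81485 = 86997.08610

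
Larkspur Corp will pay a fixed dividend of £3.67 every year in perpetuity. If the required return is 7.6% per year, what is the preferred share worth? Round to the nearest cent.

Level perpetuity: PV = C / r = £3.67 / 0.076 = £48.29

£48.29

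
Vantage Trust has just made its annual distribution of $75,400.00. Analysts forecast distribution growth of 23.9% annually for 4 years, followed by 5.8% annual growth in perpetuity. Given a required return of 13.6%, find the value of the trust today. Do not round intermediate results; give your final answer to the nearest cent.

$1823668.26

D_1 = 93420.60000
D_2 = 115748.12340
D_3 = 143411.92489
D_4 = 177687.37494
Terminal value at year 4: TV = D_4×(1+g_2)/(r−g_2) = 187993.24269/0.078 = 2410169.77806
P_0 = D_1/(1+r)^1 + D_2/(1+r)^2 + D_3/(1+r)^3 + D_4/(1+r)^4 + TV/(1+r)^4
    = 82236.44366 + 89692.74093 + 97825.09332 + 106694.79809 + 1447219.18429 = 1823668.26029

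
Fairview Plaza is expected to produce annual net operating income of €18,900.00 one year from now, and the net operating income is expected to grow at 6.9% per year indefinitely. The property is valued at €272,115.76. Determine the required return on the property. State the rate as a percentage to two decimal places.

P = D₁/(r − g) ⇒ r = D₁/P + g = €18,900.0000/€272,115.76 + 0.069 = 0.069456 + 0.069 = 0.138456

13.85%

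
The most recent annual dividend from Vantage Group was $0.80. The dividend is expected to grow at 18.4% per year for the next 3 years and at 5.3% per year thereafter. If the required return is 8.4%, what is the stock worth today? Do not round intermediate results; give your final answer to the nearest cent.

$38.28

D_1 = 0.94720
D_2 = 1.12148
D_3 = 1.32784
Terminal value at year 3: TV = D_3×(1+g_2)/(r−g_2) = 1.39821/0.031 = 45.10366
P_0 = D_1/(1+r)^1 + D_2/(1+r)^2 + D_3/(1+r)^3 + TV/(1+r)^3
    = 0.87380 + 0.95441 + 1.04245 + 35.40984 = 38.28050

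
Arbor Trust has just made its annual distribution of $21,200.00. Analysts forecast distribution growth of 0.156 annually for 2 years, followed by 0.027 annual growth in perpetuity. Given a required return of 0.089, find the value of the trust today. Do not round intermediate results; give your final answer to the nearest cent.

D_1 = 24507.20000
D_2 = 28330.32320
Terminal value at year 2: TV = D_2×(1+g_2)/(r−g_2) = 29095.24193/0.062 = 469278.09559
P_0 = D_1/(1+r)^1 + D_2/(1+r)^2 + TV/(1+r)^2
    = 22504.31589 + 23888.87894 + 395707.72049 = 442100.91531

$442100.92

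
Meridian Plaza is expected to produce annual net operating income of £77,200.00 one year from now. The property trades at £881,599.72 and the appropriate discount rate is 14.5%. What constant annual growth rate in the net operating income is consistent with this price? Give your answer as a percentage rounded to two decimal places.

5.74%

P = D₁/(r−g) ⇒ g = r − D₁/P = 0.145 − £77,200.00/£881,599.72 = 0.057432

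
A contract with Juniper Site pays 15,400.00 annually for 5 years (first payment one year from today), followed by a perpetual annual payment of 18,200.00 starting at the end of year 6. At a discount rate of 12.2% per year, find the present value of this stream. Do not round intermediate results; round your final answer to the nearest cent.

PV of 5-year annuity: 15,400.00 × [1 − (1+0.122)^−5] / 0.122 = 55239.60147
Perpetuity value at year 5: 18,200.00 / 0.122 = 149180.32787
PV of perpetuity: 149180.32787 / (1+0.122)^5 = 83897.16250
Total PV = 55239.60147 + 83897.16250 = 139136.76397

139136.76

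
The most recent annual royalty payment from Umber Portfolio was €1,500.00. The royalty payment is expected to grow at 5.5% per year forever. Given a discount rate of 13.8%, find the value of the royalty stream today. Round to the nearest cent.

D₁ = D₀ × (1 + g) = €1,500.00 × 1.055 = €1,582.5000
Growing perpetuity: P = D₁ / (r − g) = €1,582.5000 / (0.138 − 0.055) = €19,066.27

€19066.27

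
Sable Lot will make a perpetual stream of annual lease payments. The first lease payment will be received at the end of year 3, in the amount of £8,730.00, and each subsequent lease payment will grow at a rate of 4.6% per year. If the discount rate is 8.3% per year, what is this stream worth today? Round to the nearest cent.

£201166.48

Value at end of year 2: C₁ / (r − g) = £8,730.00 / (0.083 − 0.046) = £235,945.9459
Discount to today: PV = £235,945.9459 / (1 + 0.083)^2 = £235,945.9459 / 1.172889 = £201,166.48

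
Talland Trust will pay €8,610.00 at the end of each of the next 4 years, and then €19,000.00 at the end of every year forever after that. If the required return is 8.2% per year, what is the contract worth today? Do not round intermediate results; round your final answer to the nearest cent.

PV of 4-year annuity: €8,610.00 × [1 − (1+0.082)^−4] / 0.082 = 28390.91840
Perpetuity value at year 4: €19,000.00 / 0.082 = 231707.31707
PV of perpetuity: 231707.31707 / (1+0.082)^4 = 169056.04534
Total PV = 28390.91840 + 169056.04534 = 197446.96374

€197446.96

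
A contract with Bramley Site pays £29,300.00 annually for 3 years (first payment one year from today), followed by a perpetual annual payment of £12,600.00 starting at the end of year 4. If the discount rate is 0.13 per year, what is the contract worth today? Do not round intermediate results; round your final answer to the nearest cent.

PV of 3-year annuity: £29,300.00 × [1 − (1+0.13)^−3] / 0.13 = 69181.77112
Perpetuity value at year 3: £12,600.00 / 0.13 = 96923.07692
PV of perpetuity: 96923.07692 / (1+0.13)^3 = 67172.55419
Total PV = 69181.77112 + 67172.55419 = 136354.32531

£136354.33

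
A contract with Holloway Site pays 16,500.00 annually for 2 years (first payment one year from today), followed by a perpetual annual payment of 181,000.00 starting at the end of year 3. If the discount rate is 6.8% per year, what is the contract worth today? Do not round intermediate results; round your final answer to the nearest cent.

2363519.18

PV of 2-year annuity: 16,500.00 × [1 − (1+0.068)^−2] / 0.068 = 29915.20431
Perpetuity value at year 2: 181,000.00 / 0.068 = 2661764.70588
PV of perpetuity: 2661764.70588 / (1+0.068)^2 = 2333603.97982
Total PV = 29915.20431 + 2333603.97982 = 2363519.18413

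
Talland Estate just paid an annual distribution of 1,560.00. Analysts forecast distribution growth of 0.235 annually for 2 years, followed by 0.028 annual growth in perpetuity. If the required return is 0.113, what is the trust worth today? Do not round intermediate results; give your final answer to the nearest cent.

26881.37

D_1 = 1926.60000
D_2 = 2379.35100
Terminal value at year 2: TV = D_2×(1+g_2)/(r−g_2) = 2445.97283/0.085 = 28776.15092
P_0 = D_1/(1+r)^1 + D_2/(1+r)^2 + TV/(1+r)^2
    = 1730.99730 + 1920.73825 + 23229.63435 = 26881.36991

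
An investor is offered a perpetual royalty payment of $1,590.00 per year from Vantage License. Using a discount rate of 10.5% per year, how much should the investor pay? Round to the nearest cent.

Level perpetuity: PV = C / r = $1,590.00 / 0.105 = $15,142.86

$15142.86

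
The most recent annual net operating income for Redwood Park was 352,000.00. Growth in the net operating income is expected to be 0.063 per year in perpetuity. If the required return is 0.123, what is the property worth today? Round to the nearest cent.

6236266.67

D₁ = D₀ × (1 + g) = 352,000.00 × 1.063 = 374,176.0000
Growing perpetuity: P = D₁ / (r − g) = 374,176.0000 / (0.123 − 0.063) = 6,236,266.67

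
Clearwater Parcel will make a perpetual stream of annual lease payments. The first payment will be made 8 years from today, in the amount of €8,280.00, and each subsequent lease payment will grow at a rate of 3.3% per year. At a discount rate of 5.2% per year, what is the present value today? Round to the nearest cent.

€305609.29

Value at end of year 7: C₁ / (r − g) = €8,280.00 / (0.052 − 0.033) = €435,789.4737
Discount to today: PV = €435,789.4737 / (1 + 0.052)^7 = €435,789.4737 / 1.425969 = €305,609.29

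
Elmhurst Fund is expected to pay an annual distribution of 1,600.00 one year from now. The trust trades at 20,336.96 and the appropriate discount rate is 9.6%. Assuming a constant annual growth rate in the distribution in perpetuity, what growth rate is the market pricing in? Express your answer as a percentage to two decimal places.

P = D₁/(r−g) ⇒ g = r − D₁/P = 0.096 − 1,600.00/20,336.96 = 0.017326

1.73%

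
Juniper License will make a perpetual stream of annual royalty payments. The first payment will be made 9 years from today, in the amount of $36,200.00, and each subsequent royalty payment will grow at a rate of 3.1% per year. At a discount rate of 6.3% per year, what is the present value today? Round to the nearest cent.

$693892.95

Value at end of year 8: C₁ / (r − g) = $36,200.00 / (0.063 − 0.031) = $1,131,250.0000
Discount to today: PV = $1,131,250.0000 / (1 + 0.063)^8 = $1,131,250.0000 / 1.630295 = $693,892.95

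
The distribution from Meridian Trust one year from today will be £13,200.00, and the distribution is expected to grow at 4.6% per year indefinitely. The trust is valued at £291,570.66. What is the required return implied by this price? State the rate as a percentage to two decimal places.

9.13%

P = D₁/(r − g) ⇒ r = D₁/P + g = £13,200.0000/£291,570.66 + 0.046 = 0.045272 + 0.046 = 0.091272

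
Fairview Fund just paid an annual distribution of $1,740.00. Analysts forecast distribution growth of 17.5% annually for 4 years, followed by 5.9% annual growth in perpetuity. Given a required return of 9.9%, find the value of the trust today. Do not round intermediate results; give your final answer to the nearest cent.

D_1 = 2044.50000
D_2 = 2402.28750
D_3 = 2822.68781
D_4 = 3316.65818
Terminal value at year 4: TV = D_4×(1+g_2)/(r−g_2) = 3512.34101/0.04 = 87808.52531
P_0 = D_1/(1+r)^1 + D_2/(1+r)^2 + D_3/(1+r)^3 + D_4/(1+r)^4 + TV/(1+r)^4
    = 1860.32757 + 1988.97625 + 2126.52147 + 2273.57845 + 60192.98958 = 68442.39332

$68442.39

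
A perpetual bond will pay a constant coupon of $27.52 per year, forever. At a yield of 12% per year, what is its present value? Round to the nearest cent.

$229.33

Level perpetuity: PV = C / r = $27.52 / 0.12 = $229.33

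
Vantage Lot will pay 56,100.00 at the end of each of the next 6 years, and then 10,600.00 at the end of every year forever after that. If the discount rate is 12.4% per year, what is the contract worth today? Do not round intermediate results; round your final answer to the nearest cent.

270452.69

PV of 6-year annuity: 56,100.00 × [1 − (1+0.124)^−6] / 0.124 = 228060.45141
Perpetuity value at year 6: 10,600.00 / 0.124 = 85483.87097
PV of perpetuity: 85483.87097 / (1+0.124)^6 = 42392.23487
Total PV = 228060.45141 + 42392.23487 = 270452.68628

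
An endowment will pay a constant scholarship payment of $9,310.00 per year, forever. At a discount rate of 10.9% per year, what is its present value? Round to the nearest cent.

Level perpetuity: PV = C / r = $9,310.00 / 0.109 = $85,412.84

$85412.84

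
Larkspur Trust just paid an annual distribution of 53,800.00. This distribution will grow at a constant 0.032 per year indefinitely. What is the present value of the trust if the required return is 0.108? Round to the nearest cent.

730547.37

D₁ = D₀ × (1 + g) = 53,800.00 × 1.032 = 55,521.6000
Growing perpetuity: P = D₁ / (r − g) = 55,521.6000 / (0.108 − 0.032) = 730,547.37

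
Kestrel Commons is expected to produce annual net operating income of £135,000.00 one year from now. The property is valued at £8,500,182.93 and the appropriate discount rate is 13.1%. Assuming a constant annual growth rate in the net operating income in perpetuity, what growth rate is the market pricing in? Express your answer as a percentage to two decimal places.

11.51%

P = D₁/(r−g) ⇒ g = r − D₁/P = 0.131 − £135,000.00/£8,500,182.93 = 0.115118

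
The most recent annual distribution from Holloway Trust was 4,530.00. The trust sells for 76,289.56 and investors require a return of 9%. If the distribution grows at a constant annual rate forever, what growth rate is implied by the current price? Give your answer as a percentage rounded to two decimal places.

2.89%

P = D₀(1+g)/(r−g) ⇒ P(r−g) = D₀(1+g) ⇒ g(P+D₀) = P·r − D₀
g = (P·r − D₀)/(P + D₀) = (76,289.56×0.09 − 4,530.00) / (76,289.56 + 4,530.00) = 0.028905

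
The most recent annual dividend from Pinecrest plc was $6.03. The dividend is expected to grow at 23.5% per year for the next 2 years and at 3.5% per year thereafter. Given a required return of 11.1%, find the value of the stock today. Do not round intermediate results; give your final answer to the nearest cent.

$115.63

D_1 = 7.44705
D_2 = 9.19711
Terminal value at year 2: TV = D_2×(1+g_2)/(r−g_2) = 9.51901/0.076 = 125.25007
P_0 = D_1/(1+r)^1 + D_2/(1+r)^2 + TV/(1+r)^2
    = 6.70302 + 7.45115 + 101.47285 = 115.62701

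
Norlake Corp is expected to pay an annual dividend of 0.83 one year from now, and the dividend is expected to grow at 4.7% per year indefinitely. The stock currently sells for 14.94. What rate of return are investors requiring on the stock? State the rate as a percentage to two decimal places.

10.26%

P = D₁/(r − g) ⇒ r = D₁/P + g = 0.8300/14.94 + 0.047 = 0.055556 + 0.047 = 0.102556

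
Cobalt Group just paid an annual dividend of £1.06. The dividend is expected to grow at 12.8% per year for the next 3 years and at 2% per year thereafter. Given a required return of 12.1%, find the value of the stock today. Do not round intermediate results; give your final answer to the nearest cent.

D_1 = 1.19568
D_2 = 1.34873
D_3 = 1.52136
Terminal value at year 3: TV = D_3×(1+g_2)/(r−g_2) = 1.55179/0.101 = 15.36427
P_0 = D_1/(1+r)^1 + D_2/(1+r)^2 + D_3/(1+r)^3 + TV/(1+r)^3
    = 1.06662 + 1.07328 + 1.07998 + 10.90674 = 14.12662

£14.13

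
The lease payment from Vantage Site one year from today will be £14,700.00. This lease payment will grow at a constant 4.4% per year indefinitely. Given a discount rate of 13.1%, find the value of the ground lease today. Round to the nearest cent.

Growing perpetuity: P = D₁ / (r − g) = £14,700.0000 / (0.131 − 0.044) = £168,965.52

£168965.52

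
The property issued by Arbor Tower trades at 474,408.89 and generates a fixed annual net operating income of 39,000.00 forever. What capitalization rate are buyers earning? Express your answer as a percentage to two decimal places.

P = C/r ⇒ r = C/P = 39,000.00/474,408.89 = 0.082208

8.22%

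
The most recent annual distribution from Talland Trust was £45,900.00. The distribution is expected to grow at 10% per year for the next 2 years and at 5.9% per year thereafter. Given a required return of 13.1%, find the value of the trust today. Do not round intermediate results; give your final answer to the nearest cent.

£726671.09

D_1 = 50490.00000
D_2 = 55539.00000
Terminal value at year 2: TV = D_2×(1+g_2)/(r−g_2) = 58815.80100/0.072 = 816886.12500
P_0 = D_1/(1+r)^1 + D_2/(1+r)^2 + TV/(1+r)^2
    = 44641.90981 + 43418.30309 + 638610.87463 = 726671.08753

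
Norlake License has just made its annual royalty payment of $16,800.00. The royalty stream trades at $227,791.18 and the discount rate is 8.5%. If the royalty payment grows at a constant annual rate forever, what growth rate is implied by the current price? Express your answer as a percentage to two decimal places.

1.05%

P = D₀(1+g)/(r−g) ⇒ P(r−g) = D₀(1+g) ⇒ g(P+D₀) = P·r − D₀
g = (P·r − D₀)/(P + D₀) = ($227,791.18×0.085 − $16,800.00) / ($227,791.18 + $16,800.00) = 0.010476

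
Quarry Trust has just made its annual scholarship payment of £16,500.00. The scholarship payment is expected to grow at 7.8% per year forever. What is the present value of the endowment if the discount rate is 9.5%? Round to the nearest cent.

£1046294.12

D₁ = D₀ × (1 + g) = £16,500.00 × 1.078 = £17,787.0000
Growing perpetuity: P = D₁ / (r − g) = £17,787.0000 / (0.095 − 0.078) = £1,046,294.12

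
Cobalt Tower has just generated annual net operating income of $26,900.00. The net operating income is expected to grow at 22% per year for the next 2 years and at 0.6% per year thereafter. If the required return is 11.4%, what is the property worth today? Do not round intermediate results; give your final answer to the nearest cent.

D_1 = 32818.00000
D_2 = 40037.96000
Terminal value at year 2: TV = D_2×(1+g_2)/(r−g_2) = 40278.18776/0.108 = 372946.18296
P_0 = D_1/(1+r)^1 + D_2/(1+r)^2 + TV/(1+r)^2
    = 29459.60503 + 32262.76314 + 300521.66402 = 362244.03218

$362244.03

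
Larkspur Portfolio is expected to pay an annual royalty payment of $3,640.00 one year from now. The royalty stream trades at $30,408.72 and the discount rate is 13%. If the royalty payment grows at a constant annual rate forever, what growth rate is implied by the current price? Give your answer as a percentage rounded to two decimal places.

1.03%

P = D₁/(r−g) ⇒ g = r − D₁/P = 0.13 − $3,640.00/$30,408.72 = 0.010297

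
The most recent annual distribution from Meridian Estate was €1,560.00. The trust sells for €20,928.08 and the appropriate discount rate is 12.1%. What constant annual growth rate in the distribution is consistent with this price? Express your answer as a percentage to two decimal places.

4.32%

P = D₀(1+g)/(r−g) ⇒ P(r−g) = D₀(1+g) ⇒ g(P+D₀) = P·r − D₀
g = (P·r − D₀)/(P + D₀) = (€20,928.08×0.121 − €1,560.00) / (€20,928.08 + €1,560.00) = 0.043236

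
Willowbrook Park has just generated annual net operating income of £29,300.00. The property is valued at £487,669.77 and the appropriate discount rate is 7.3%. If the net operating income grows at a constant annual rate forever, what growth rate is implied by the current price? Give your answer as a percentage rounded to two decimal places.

1.22%

P = D₀(1+g)/(r−g) ⇒ P(r−g) = D₀(1+g) ⇒ g(P+D₀) = P·r − D₀
g = (P·r − D₀)/(P + D₀) = (£487,669.77×0.073 − £29,300.00) / (£487,669.77 + £29,300.00) = 0.012186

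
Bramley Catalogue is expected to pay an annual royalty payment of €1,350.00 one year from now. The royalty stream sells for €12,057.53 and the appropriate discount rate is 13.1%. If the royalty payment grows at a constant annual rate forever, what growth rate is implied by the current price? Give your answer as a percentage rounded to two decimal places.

P = D₁/(r−g) ⇒ g = r − D₁/P = 0.131 − €1,350.00/€12,057.53 = 0.019037

1.90%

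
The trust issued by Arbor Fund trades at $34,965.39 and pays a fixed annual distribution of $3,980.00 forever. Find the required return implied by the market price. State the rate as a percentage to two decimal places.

P = C/r ⇒ r = C/P = $3,980.00/$34,965.39 = 0.113827

11.38%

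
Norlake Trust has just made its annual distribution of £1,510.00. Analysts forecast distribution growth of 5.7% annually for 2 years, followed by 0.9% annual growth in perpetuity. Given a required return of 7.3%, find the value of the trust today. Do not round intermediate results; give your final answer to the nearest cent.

D_1 = 1596.07000
D_2 = 1687.04599
Terminal value at year 2: TV = D_2×(1+g_2)/(r−g_2) = 1702.22940/0.064 = 26597.33444
P_0 = D_1/(1+r)^1 + D_2/(1+r)^2 + TV/(1+r)^2
    = 1487.48369 + 1465.30313 + 23101.41970 = 26054.20652

£26054.21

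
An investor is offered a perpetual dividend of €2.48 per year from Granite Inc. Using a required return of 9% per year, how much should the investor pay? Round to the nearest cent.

€27.56

Level perpetuity: PV = C / r = €2.48 / 0.09 = €27.56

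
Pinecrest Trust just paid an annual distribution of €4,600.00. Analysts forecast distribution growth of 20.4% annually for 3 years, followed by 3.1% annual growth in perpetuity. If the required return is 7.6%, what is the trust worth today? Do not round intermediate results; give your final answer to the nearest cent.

€165005.88

D_1 = 5538.40000
D_2 = 6668.23360
D_3 = 8028.55325
Terminal value at year 3: TV = D_3×(1+g_2)/(r−g_2) = 8277.43841/0.045 = 183943.07567
P_0 = D_1/(1+r)^1 + D_2/(1+r)^2 + D_3/(1+r)^3 + TV/(1+r)^3
    = 5147.21190 + 5759.51963 + 6444.66695 + 147654.48051 = 165005.87898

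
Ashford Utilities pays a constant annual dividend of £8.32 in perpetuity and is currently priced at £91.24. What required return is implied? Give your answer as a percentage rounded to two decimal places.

P = C/r ⇒ r = C/P = £8.32/£91.24 = 0.091188

9.12%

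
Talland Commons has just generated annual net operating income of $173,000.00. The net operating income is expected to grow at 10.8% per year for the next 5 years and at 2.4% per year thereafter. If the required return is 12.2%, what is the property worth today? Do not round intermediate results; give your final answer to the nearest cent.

D_1 = 191684.00000
D_2 = 212385.87200
D_3 = 235323.54618
D_4 = 260738.48916
D_5 = 288898.24599
Terminal value at year 5: TV = D_5×(1+g_2)/(r−g_2) = 295831.80390/0.098 = 3018691.87649
P_0 = D_1/(1+r)^1 + D_2/(1+r)^2 + D_3/(1+r)^3 + D_4/(1+r)^4 + D_5/(1+r)^5 + TV/(1+r)^5
    = 170841.35472 + 168709.64442 + 166604.53299 + 164525.68855 + 162472.78334 + 1697674.79738 = 2530828.80139

$2530828.80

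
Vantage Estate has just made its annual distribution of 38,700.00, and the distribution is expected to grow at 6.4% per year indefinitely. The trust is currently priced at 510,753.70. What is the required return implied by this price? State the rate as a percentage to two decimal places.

14.46%

D₁ = 38,700.00 × 1.064 = 41,176.8000
P = D₁/(r − g) ⇒ r = D₁/P + g = 41,176.8000/510,753.70 + 0.064 = 0.080620 + 0.064 = 0.144620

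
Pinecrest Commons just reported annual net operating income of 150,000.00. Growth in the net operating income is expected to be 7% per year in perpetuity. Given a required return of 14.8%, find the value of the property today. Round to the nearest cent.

2057692.31

D₁ = D₀ × (1 + g) = 150,000.00 × 1.07 = 160,500.0000
Growing perpetuity: P = D₁ / (r − g) = 160,500.0000 / (0.148 − 0.07) = 2,057,692.31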